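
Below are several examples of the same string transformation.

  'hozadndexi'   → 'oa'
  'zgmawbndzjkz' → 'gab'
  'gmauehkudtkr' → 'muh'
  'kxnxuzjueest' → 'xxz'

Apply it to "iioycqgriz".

In each case the input is transformed by: keep every other character starting from the second (positions 2nd, 4th, 6th, ...), then delete the last 3 characters.
For "iioycqgriz", step one produces "iyqrz"; step two turns that into "iy".

iy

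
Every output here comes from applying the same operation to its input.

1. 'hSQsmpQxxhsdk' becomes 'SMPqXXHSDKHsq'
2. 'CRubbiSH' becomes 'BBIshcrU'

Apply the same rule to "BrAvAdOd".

VaDoDbRa

The transformation: flip the case of every letter, then move the first 3 characters to the end (rotate left by 3).
"BrAvAdOd" → "bRaVaDoD" → "VaDoDbRa".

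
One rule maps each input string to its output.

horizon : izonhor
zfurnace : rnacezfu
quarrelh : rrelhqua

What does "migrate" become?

In each case the input is transformed by: move the first 3 characters to the end (rotate left by 3).
On "migrate" that produces "ratemig".

ratemig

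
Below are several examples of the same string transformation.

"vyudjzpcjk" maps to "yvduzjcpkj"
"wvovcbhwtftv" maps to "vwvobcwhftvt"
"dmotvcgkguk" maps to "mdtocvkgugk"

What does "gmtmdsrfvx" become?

mgmtsdfrxv

The pattern: swap each adjacent pair of characters (1↔2, 3↔4, ...).
For "gmtmdsrfvx" the result is "mgmtsdfrxv".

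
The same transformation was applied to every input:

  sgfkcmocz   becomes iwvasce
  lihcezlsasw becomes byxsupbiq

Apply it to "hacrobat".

Each output is the input with this applied: delete the last 2 characters, then shift every letter 10 places backward in the alphabet (wrapping around).
Starting from "hacrobat": after the first operation, "hacrob"; after the second, "xqsher".

xqsher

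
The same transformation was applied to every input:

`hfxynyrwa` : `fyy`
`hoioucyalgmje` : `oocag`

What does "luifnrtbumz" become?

ufrb

The rule is to delete the last 2 characters, then keep every other character starting from the second (positions 2nd, 4th, 6th, ...).
Applying that to "luifnrtbumz" gives "ufrb".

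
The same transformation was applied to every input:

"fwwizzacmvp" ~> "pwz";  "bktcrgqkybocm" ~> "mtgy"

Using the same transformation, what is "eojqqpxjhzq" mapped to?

Each output is the input with this applied: move the last 3 characters to the front (rotate right by 3), then keep one character in every 3, starting at position 3 (positions 3rd, 6th, 9th, ...).
Working it through for "eojqqpxjhzq": intermediate "hzqeojqqpxj", final "qjp".

qjp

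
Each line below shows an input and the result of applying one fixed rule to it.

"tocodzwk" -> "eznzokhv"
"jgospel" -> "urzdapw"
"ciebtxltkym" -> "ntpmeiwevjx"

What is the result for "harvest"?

Rule — shift every letter 11 places forward in the alphabet (wrapping around).
On "harvest" that produces "slcgpde".

slcgpde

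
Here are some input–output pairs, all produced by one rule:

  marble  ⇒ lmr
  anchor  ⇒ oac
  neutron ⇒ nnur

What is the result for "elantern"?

The rule is to keep every other character starting from the first (positions 1st, 3rd, 5th, ...), then move the last character to the front.
Starting from "elantern": after the first operation, "eatr"; after the second, "reat".

reat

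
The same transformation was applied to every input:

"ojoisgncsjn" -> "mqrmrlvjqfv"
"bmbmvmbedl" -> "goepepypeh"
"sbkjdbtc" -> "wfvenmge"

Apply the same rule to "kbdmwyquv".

In each case the input is transformed by: move the last 2 characters to the front (rotate right by 2), then shift every letter 3 places forward in the alphabet (wrapping around).
Working it through for "kbdmwyquv": intermediate "uvkbdmwyq", final "xynegpzbt".

xynegpzbt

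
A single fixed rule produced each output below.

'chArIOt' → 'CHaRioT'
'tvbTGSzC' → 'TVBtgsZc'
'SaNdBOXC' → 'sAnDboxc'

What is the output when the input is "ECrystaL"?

Looking at the pairs, the operation is to flip the case of every letter.
Applying that to "ECrystaL" gives "ecRYSTAl".

ecRYSTAl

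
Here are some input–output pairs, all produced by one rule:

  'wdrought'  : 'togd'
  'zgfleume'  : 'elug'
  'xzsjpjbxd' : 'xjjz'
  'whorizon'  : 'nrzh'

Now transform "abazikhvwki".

kzkvb

The rule is to keep every other character starting from the second (positions 2nd, 4th, 6th, ...), then swap the first and last characters.
On "abazikhvwki": the first step gives "bzkvk", and the second then gives "kzkvb".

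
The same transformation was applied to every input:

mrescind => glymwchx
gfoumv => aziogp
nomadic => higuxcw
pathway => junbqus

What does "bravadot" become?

The pattern: shift every letter 6 places backward in the alphabet (wrapping around).
On "bravadot" that produces "vlupuxin".

vlupuxin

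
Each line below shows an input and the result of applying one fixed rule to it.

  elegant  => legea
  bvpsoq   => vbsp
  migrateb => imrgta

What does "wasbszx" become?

What's happening: delete the last 2 characters, then swap each adjacent pair of characters (1↔2, 3↔4, ...).
Applying both steps to "wasbszx": "wasbs", then "awbss".
(Check on "bvpsoq": → "bvps" → "vbsp" ✓)

awbss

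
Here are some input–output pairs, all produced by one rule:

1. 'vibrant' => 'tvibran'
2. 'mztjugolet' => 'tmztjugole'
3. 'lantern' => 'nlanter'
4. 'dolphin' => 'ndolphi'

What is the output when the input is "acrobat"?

tacroba

Each output is the input with this applied: move the last character to the front.
Doing the same to "acrobat": "tacroba".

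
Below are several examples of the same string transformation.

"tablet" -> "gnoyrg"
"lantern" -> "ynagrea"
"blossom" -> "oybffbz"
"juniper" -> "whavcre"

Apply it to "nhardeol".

Rule — shift every letter 13 places forward in the alphabet (wrapping around) — i.e. ROT13.
For "nhardeol" the result is "auneqrby".

auneqrby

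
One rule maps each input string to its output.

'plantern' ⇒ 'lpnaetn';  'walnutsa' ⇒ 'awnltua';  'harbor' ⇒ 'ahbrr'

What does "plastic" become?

Each output is the input with this applied: swap each adjacent pair of characters (1↔2, 3↔4, ...), then delete the last character.
On "plastic": the first step gives "lpsaitc", and the second then gives "lpsait".

lpsait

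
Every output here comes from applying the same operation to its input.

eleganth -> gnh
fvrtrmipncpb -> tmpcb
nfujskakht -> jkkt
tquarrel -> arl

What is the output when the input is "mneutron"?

Each output is the input with this applied: delete the first 3 characters, then keep every other character starting from the first (positions 1st, 3rd, 5th, ...).
On "mneutron": the first step gives "utron", and the second then gives "urn".
(Check on "tquarrel": → "arrel" → "arl" ✓)

urn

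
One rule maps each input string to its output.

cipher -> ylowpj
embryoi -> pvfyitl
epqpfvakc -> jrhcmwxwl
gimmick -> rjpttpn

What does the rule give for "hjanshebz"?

gilozuhqo

Each output is the input with this applied: shift every letter 7 places forward in the alphabet (wrapping around), then reverse the string.
Working it through for "hjanshebz": intermediate "oqhuzolig", final "gilozuhqo".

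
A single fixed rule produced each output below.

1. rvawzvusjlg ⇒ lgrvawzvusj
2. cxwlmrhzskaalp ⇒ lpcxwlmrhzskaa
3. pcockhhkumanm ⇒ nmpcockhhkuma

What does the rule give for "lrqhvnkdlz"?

lzlrqhvnkd

Each output is the input with this applied: move the last 2 characters to the front (rotate right by 2).
Doing the same to "lrqhvnkdlz": "lzlrqhvnkd".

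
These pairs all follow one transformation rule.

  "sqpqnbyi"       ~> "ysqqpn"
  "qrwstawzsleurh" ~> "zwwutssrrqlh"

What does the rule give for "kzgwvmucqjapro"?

zwvurqpomkjg

Each output is the input with this applied: sort the characters into reverse alphabetical order, then delete the last 2 characters.
On "kzgwvmucqjapro": the first step gives "zwvurqpomkjgca", and the second then gives "zwvurqpomkjg".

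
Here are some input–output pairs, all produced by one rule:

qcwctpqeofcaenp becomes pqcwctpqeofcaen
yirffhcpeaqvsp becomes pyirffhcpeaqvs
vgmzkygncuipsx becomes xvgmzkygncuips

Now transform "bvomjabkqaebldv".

Rule — move the last character to the front.
Doing the same to "bvomjabkqaebldv": "vbvomjabkqaebld".

vbvomjabkqaebld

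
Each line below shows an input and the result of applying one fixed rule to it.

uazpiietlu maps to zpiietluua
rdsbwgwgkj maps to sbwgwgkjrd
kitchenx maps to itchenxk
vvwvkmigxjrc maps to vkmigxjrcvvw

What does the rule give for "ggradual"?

gradualg

The pattern: swap the front and back halves of the string, then move the last 3 characters to the front (rotate right by 3).
"ggradual" → "gradualg".
(Check on "rdsbwgwgkj": → "gwgkjrdsbw" → "sbwgwgkjrd" ✓)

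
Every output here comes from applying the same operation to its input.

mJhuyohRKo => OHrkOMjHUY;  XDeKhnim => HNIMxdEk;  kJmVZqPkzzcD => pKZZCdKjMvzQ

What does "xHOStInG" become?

The pattern: flip the case of every letter, then swap the front and back halves of the string.
Starting from "xHOStInG": after the first operation, "XhosTiNg"; after the second, "TiNgXhos".

TiNgXhos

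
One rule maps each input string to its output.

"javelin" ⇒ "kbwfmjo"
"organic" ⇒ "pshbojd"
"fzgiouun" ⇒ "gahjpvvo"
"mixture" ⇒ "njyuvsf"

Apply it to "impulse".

jnqvmtf

Looking at the pairs, the operation is to shift every letter 1 place forward in the alphabet (wrapping around).
Doing the same to "impulse": "jnqvmtf".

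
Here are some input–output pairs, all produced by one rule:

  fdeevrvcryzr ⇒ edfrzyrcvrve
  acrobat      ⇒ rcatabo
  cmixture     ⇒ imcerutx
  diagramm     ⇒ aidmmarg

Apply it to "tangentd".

Rule — reverse the string, then move the last 3 characters to the front (rotate right by 3).
For "tangentd", step one produces "dtnegnat"; step two turns that into "natdtneg".

natdtneg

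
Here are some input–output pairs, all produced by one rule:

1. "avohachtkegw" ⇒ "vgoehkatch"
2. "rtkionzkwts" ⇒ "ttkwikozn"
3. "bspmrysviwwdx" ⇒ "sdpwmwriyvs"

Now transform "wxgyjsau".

The pattern: take characters alternately from the front and the back (1st, last, 2nd, 2nd-last, ...), then delete the first 2 characters.
On "wxgyjsau" that produces "xagsyj".

xagsyj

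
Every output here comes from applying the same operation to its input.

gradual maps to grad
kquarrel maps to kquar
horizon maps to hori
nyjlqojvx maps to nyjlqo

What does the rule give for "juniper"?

juni

The transformation: delete the last 3 characters.
For "juniper" the result is "juni".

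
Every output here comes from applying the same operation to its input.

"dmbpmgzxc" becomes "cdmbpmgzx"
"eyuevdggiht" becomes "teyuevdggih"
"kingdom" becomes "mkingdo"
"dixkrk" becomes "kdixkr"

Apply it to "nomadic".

The rule is to move the last character to the front.
On "nomadic" that produces "cnomadi".

cnomadi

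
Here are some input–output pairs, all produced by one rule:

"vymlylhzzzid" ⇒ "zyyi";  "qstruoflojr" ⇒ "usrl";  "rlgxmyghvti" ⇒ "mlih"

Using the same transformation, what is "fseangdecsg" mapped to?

Looking at the pairs, the operation is to keep one character in every 3, starting at position 2 (positions 2nd, 5th, 8th, ...), then sort the characters into reverse alphabetical order.
On "fseangdecsg": the first step gives "sneg", and the second then gives "snge".
(Check on "vymlylhzzzid": → "yyzi" → "zyyi" ✓)

snge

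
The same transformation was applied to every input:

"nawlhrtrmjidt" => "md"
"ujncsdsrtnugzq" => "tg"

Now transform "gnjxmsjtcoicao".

cc

The transformation: keep one character in every 3, starting at position 3 (positions 3rd, 6th, 9th, ...), then delete the first 2 characters.
On "gnjxmsjtcoicao": the first step gives "jscc", and the second then gives "cc".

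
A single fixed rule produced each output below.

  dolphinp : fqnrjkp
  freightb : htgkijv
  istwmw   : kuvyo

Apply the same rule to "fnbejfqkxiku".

hpdglhsmzkm

The pattern: delete the last character, then shift every letter 2 places forward in the alphabet (wrapping around).
Applying both steps to "fnbejfqkxiku": "fnbejfqkxik", then "hpdglhsmzkm".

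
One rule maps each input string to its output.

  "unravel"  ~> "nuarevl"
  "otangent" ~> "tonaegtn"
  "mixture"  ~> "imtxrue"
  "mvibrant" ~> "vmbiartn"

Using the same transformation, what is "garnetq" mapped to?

agnrteq

Each output is the input with this applied: swap each adjacent pair of characters (1↔2, 3↔4, ...).
"garnetq" → "agnrteq".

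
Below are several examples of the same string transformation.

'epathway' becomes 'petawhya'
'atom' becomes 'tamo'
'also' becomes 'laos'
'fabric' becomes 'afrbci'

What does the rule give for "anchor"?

nahcro

The pattern: swap each adjacent pair of characters (1↔2, 3↔4, ...).
Applying that to "anchor" gives "nahcro".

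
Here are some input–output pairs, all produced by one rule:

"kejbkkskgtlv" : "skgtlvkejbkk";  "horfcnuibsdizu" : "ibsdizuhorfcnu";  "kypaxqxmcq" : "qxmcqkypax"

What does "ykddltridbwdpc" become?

Looking at the pairs, the operation is to swap the front and back halves of the string.
For "ykddltridbwdpc" the result is "idbwdpcykddltr".

idbwdpcykddltr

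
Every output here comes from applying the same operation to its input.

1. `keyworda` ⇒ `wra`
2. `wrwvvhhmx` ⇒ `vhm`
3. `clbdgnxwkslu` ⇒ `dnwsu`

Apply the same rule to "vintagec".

tgc

In each case the input is transformed by: delete the first 3 characters, then keep every other character starting from the first (positions 1st, 3rd, 5th, ...).
"vintagec" → "tagec" → "tgc".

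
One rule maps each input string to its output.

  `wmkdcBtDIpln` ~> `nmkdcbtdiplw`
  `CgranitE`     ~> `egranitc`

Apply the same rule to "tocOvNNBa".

aocovnnbt

What's happening: swap the first and last characters, then convert every letter to lowercase.
Starting from "tocOvNNBa": after the first operation, "aocOvNNBt"; after the second, "aocovnnbt".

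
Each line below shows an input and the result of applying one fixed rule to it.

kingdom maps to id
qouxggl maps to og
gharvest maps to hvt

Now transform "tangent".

The pattern: keep one character in every 3, starting at position 2 (positions 2nd, 5th, 8th, ...).
Doing the same to "tangent": "ae".

ae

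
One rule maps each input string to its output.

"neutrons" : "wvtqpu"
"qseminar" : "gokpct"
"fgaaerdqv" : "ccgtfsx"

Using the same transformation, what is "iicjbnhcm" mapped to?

eldpjeo

The rule is to delete the first 2 characters, then shift every letter 2 places forward in the alphabet (wrapping around).
Working it through for "iicjbnhcm": intermediate "cjbnhcm", final "eldpjeo".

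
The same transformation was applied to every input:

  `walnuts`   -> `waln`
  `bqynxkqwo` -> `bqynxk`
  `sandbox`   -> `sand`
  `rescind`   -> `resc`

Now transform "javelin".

The pattern: delete the last 3 characters.
So "javelin" becomes "jave".

jave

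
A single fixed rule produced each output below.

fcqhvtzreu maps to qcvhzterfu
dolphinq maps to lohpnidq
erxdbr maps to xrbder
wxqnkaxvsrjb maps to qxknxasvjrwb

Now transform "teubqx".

ueqbtx

The transformation: move the first character to the end, then swap each adjacent pair of characters (1↔2, 3↔4, ...).
"teubqx" → "eubqxt" → "ueqbtx".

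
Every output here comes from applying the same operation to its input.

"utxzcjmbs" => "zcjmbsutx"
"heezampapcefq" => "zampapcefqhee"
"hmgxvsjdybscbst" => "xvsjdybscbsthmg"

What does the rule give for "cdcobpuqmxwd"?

Rule — move the first 3 characters to the end (rotate left by 3).
So "cdcobpuqmxwd" becomes "obpuqmxwdcdc".

obpuqmxwdcdc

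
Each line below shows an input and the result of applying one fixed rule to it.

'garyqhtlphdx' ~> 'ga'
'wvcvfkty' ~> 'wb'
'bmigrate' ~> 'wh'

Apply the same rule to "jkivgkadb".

ge

Looking at the pairs, the operation is to shift every letter 3 places forward in the alphabet (wrapping around), then keep only the last 2 characters.
On "jkivgkadb": the first step gives "mnlyjndge", and the second then gives "ge".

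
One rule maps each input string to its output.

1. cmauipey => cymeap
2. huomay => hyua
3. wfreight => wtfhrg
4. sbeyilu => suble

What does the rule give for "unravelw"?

The rule is to take characters alternately from the front and the back (1st, last, 2nd, 2nd-last, ...), then delete the last 2 characters.
Starting from "unravelw": after the first operation, "uwnlreav"; after the second, "uwnlre".
(Check on "huomay": → "hyuaom" → "hyua" ✓)

uwnlre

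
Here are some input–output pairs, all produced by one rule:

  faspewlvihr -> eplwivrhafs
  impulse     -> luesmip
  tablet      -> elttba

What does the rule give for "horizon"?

Looking at the pairs, the operation is to move the first 3 characters to the end (rotate left by 3), then swap each adjacent pair of characters (1↔2, 3↔4, ...).
"horizon" → "izonhor" → "zinoohr".

zinoohr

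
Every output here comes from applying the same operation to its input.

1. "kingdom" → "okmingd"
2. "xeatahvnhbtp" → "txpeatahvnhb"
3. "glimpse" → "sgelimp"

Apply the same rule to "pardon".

opnard

In each case the input is transformed by: swap the first and last characters, then move the last 2 characters to the front (rotate right by 2).
"pardon" → "opnard".
(Check on "glimpse": → "elimpsg" → "sgelimp" ✓)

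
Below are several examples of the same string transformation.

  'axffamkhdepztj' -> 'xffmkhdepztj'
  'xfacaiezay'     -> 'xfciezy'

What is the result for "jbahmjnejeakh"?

The transformation: remove every "a".
Doing the same to "jbahmjnejeakh": "jbhmjnejekh".

jbhmjnejekh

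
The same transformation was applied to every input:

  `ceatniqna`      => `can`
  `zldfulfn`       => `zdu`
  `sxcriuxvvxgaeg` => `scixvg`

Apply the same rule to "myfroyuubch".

mfou

Rule — delete the last 3 characters, then keep every other character starting from the first (positions 1st, 3rd, 5th, ...).
Starting from "myfroyuubch": after the first operation, "myfroyuu"; after the second, "mfou".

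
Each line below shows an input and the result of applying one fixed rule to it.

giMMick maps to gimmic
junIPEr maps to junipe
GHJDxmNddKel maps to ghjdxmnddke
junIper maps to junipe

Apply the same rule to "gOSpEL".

The pattern: delete the last character, then convert every letter to lowercase.
For "gOSpEL", step one produces "gOSpE"; step two turns that into "gospe".
(Check on "GHJDxmNddKel": → "GHJDxmNddKe" → "ghjdxmnddke" ✓)

gospe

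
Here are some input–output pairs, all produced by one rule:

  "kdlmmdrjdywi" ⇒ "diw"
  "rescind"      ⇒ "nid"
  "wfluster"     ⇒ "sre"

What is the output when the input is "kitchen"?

Each output is the input with this applied: swap each adjacent pair of characters (1↔2, 3↔4, ...), then keep only the last 3 characters.
So "kitchen" becomes "ehn".

ehn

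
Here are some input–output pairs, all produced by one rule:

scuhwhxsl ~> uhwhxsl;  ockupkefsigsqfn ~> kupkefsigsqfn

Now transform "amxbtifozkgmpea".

xbtifozkgmpea

Looking at the pairs, the operation is to delete the first 2 characters.
On "amxbtifozkgmpea" that produces "xbtifozkgmpea".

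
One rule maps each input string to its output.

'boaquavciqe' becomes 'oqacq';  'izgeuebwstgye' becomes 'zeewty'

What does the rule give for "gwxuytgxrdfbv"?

The pattern: keep every other character starting from the second (positions 2nd, 4th, 6th, ...).
Doing the same to "gwxuytgxrdfbv": "wutxdb".

wutxdb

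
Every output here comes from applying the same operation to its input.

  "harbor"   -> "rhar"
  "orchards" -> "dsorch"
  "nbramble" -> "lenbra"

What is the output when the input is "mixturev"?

evmixt

Rule — swap the front and back halves of the string, then delete the first 2 characters.
Working it through for "mixturev": intermediate "urevmixt", final "evmixt".
(Check on "harbor": → "borhar" → "rhar" ✓)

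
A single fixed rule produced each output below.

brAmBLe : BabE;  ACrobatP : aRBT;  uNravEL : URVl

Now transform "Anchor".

The rule is to keep every other character starting from the first (positions 1st, 3rd, 5th, ...), then flip the case of every letter.
Starting from "Anchor": after the first operation, "Aco"; after the second, "aCO".

aCO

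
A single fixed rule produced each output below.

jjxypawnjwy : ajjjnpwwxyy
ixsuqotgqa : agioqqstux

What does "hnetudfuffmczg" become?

In each case the input is transformed by: sort the characters into alphabetical order.
"hnetudfuffmczg" → "cdefffghmntuuz".

cdefffghmntuuz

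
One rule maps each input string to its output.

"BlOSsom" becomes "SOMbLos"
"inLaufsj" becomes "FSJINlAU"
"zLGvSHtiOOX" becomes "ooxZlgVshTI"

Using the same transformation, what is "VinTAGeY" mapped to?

The transformation: flip the case of every letter, then move the last 3 characters to the front (rotate right by 3).
Working it through for "VinTAGeY": intermediate "vINtagEy", final "gEyvINta".
(Check on "inLaufsj": → "INlAUFSJ" → "FSJINlAU" ✓)

gEyvINta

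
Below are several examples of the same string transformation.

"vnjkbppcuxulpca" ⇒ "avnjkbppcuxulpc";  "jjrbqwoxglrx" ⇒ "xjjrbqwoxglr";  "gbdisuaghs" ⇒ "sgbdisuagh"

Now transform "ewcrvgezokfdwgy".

yewcrvgezokfdwg

What's happening: move the last character to the front.
"ewcrvgezokfdwgy" → "yewcrvgezokfdwg".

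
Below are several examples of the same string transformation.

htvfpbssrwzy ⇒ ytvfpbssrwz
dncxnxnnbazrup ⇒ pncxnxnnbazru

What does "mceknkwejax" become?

xceknkweja

The rule is to swap the first and last characters, then delete the last character.
For "mceknkwejax" the result is "xceknkweja".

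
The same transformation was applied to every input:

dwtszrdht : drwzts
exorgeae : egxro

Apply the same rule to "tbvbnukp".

tnbbv

In each case the input is transformed by: delete the last 3 characters, then take characters alternately from the front and the back (1st, last, 2nd, 2nd-last, ...).
For "tbvbnukp" the result is "tnbbv".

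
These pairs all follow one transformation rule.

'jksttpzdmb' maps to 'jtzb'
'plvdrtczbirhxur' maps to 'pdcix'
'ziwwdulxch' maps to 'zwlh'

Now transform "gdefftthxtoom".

The pattern: keep one character in every 3, starting at position 1 (positions 1st, 4th, 7th, ...).
Doing the same to "gdefftthxtoom": "gfttm".

gfttm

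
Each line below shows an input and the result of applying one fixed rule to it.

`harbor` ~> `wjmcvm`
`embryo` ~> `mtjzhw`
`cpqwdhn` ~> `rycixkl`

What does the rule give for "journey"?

miztejp

Each output is the input with this applied: move the first 3 characters to the end (rotate left by 3), then shift every letter 5 places backward in the alphabet (wrapping around).
"journey" → "rneyjou" → "miztejp".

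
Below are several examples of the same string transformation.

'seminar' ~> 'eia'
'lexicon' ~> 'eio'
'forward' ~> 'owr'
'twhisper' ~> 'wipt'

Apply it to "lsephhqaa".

Rule — swap the first and last characters, then keep every other character starting from the second (positions 2nd, 4th, 6th, ...).
On "lsephhqaa": the first step gives "asephhqal", and the second then gives "spha".
(Check on "seminar": → "reminas" → "eia" ✓)

spha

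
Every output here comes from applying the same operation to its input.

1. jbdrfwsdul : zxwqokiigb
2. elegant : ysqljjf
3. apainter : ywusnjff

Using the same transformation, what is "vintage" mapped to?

Each output is the input with this applied: shift every letter 5 places forward in the alphabet (wrapping around), then sort the characters into reverse alphabetical order.
On "vintage" that produces "ysnljfa".

ysnljfa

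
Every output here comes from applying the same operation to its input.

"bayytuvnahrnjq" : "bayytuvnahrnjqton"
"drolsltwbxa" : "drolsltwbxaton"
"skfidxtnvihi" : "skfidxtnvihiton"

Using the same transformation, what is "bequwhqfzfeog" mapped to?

The rule is to append "ton".
Doing the same to "bequwhqfzfeog": "bequwhqfzfeogton".

bequwhqfzfeogton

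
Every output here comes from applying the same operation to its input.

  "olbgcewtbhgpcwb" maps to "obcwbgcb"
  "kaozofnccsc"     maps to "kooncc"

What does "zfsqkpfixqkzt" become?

The pattern: keep every other character starting from the first (positions 1st, 3rd, 5th, ...).
Doing the same to "zfsqkpfixqkzt": "zskfxkt".

zskfxkt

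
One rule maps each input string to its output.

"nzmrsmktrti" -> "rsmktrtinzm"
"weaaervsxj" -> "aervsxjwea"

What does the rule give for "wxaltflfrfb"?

Looking at the pairs, the operation is to move the first 3 characters to the end (rotate left by 3).
On "wxaltflfrfb" that produces "ltflfrfbwxa".

ltflfrfbwxa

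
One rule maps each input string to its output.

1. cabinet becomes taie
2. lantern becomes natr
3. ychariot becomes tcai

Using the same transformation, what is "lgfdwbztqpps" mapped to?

In each case the input is transformed by: move the last character to the front, then keep every other character starting from the first (positions 1st, 3rd, 5th, ...).
"lgfdwbztqpps" → "slgfdwbztqpp" → "sgdbtp".

sgdbtp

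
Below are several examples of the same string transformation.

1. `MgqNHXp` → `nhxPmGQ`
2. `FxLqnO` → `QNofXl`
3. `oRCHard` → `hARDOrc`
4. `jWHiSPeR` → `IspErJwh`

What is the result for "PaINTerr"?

ntERRpAi

Each output is the input with this applied: flip the case of every letter, then move the first 3 characters to the end (rotate left by 3).
Working it through for "PaINTerr": intermediate "pAintERR", final "ntERRpAi".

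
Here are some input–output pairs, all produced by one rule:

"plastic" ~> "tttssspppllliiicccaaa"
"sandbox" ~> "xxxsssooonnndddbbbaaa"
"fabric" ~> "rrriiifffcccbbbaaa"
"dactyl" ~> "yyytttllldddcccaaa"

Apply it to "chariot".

tttrrroooiiihhhcccaaa

The pattern: sort the characters into reverse alphabetical order, then repeat every character 3 times.
Applying both steps to "chariot": "troihca", then "tttrrroooiiihhhcccaaa".
(Check on "dactyl": → "ytldca" → "yyytttllldddcccaaa" ✓)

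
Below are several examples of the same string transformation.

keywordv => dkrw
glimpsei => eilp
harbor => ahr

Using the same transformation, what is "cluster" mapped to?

Looking at the pairs, the operation is to sort the characters into alphabetical order, then keep every other character starting from the first (positions 1st, 3rd, 5th, ...).
"cluster" → "celrstu" → "clsu".
(Check on "glimpsei": → "egiilmps" → "eilp" ✓)

clsu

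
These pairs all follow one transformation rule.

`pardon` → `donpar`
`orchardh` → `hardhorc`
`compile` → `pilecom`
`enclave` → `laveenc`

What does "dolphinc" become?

What's happening: move the first 3 characters to the end (rotate left by 3).
Doing the same to "dolphinc": "phincdol".

phincdol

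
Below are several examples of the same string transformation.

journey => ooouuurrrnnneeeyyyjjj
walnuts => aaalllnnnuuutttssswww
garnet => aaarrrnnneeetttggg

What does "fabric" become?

aaabbbrrriiicccfff

In each case the input is transformed by: move the first character to the end, then repeat every character 3 times.
Doing the same to "fabric": "aaabbbrrriiicccfff".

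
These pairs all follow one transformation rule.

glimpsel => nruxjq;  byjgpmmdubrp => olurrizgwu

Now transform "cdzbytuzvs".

What's happening: delete the first 2 characters, then shift every letter 5 places forward in the alphabet (wrapping around).
"cdzbytuzvs" → "zbytuzvs" → "egdyzeax".

egdyzeax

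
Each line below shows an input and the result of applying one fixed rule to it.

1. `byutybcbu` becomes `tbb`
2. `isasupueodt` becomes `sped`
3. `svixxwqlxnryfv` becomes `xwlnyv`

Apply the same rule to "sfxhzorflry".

The rule is to keep every other character starting from the second (positions 2nd, 4th, 6th, ...), then delete the first character.
For "sfxhzorflry", step one produces "fhofr"; step two turns that into "hofr".

hofr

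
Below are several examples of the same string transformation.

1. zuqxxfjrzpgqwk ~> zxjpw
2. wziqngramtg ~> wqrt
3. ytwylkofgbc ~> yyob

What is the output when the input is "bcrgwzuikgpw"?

Each output is the input with this applied: keep one character in every 3, starting at position 1 (positions 1st, 4th, 7th, ...).
Applying that to "bcrgwzuikgpw" gives "bgug".

bgug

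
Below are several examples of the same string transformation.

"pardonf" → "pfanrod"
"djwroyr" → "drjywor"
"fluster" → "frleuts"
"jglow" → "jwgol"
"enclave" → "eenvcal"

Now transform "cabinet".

ctaebni

The rule is to take characters alternately from the front and the back (1st, last, 2nd, 2nd-last, ...).
"cabinet" → "ctaebni".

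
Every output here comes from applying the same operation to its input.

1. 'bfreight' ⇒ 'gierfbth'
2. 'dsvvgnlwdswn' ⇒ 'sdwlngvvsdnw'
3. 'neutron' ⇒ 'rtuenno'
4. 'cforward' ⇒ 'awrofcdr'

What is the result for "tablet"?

lbatte

Each output is the input with this applied: move the last 2 characters to the front (rotate right by 2), then reverse the string.
For "tablet", step one produces "ettabl"; step two turns that into "lbatte".
(Check on "cforward": → "rdcforwa" → "awrofcdr" ✓)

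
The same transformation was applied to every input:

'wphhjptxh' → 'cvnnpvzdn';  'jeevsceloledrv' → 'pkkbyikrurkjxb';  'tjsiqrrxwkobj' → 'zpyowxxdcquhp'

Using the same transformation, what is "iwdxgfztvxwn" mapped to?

Each output is the input with this applied: shift every letter 6 places forward in the alphabet (wrapping around).
For "iwdxgfztvxwn" the result is "ocjdmlfzbdct".

ocjdmlfzbdct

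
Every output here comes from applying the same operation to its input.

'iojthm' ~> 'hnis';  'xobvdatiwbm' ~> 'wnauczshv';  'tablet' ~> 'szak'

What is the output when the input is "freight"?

The pattern: shift every letter 1 place backward in the alphabet (wrapping around), then delete the last 2 characters.
"freight" → "eqdhfgs" → "eqdhf".

eqdhf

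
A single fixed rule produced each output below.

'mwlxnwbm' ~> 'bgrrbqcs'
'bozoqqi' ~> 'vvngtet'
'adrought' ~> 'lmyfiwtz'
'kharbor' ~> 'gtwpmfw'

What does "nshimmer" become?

rjwsxmnr

In each case the input is transformed by: move the last 3 characters to the front (rotate right by 3), then shift every letter 5 places forward in the alphabet (wrapping around).
"nshimmer" → "mernshim" → "rjwsxmnr".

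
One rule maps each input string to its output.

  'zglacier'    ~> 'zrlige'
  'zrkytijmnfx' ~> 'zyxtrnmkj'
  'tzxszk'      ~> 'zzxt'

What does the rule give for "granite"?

Each output is the input with this applied: sort the characters into reverse alphabetical order, then delete the last 2 characters.
Applying both steps to "granite": "trnigea", then "trnig".

trnig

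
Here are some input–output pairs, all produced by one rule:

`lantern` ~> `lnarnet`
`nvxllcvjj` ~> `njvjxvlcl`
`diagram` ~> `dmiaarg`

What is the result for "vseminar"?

In each case the input is transformed by: take characters alternately from the front and the back (1st, last, 2nd, 2nd-last, ...).
Applying that to "vseminar" gives "vrsaenmi".

vrsaenmi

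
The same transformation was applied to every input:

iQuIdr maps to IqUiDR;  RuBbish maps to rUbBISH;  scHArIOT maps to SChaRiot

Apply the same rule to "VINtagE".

vinTAGe

The rule is to flip the case of every letter.
So "VINtagE" becomes "vinTAGe".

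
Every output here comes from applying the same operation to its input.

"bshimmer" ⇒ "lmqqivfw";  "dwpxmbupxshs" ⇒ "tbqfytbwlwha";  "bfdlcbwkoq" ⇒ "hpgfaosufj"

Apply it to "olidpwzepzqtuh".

What's happening: shift every letter 4 places forward in the alphabet (wrapping around), then move the first 2 characters to the end (rotate left by 2).
Applying both steps to "olidpwzepzqtuh": "spmhtaditduxyl", then "mhtaditduxylsp".

mhtaditduxylsp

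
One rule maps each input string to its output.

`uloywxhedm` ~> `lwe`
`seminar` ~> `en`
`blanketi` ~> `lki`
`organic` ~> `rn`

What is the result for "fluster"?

lt

What's happening: keep one character in every 3, starting at position 2 (positions 2nd, 5th, 8th, ...).
For "fluster" the result is "lt".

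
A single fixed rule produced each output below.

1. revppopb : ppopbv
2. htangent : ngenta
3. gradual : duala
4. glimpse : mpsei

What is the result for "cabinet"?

inetb

Looking at the pairs, the operation is to delete the first 2 characters, then move the first character to the end.
On "cabinet": the first step gives "binet", and the second then gives "inetb".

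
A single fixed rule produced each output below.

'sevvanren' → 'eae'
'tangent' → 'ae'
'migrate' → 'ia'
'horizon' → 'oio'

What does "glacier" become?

What's happening: delete the last character, then keep only the vowels.
Applying both steps to "glacier": "glacie", then "aie".

aie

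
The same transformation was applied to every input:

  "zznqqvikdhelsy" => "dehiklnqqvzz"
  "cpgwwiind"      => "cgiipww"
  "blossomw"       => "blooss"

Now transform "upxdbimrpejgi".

bdeijmpprux

The rule is to delete the last 2 characters, then sort the characters into alphabetical order.
For "upxdbimrpejgi", step one produces "upxdbimrpej"; step two turns that into "bdeijmpprux".
(Check on "cpgwwiind": → "cpgwwii" → "cgiipww" ✓)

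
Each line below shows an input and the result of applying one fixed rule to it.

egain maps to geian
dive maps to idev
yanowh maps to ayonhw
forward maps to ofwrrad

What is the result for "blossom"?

lbsoosm

The rule is to swap each adjacent pair of characters (1↔2, 3↔4, ...).
"blossom" → "lbsoosm".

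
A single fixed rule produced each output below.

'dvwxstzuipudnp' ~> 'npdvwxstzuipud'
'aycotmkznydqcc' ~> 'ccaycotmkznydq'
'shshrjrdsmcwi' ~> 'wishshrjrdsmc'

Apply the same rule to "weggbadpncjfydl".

The pattern: move the last 2 characters to the front (rotate right by 2).
Doing the same to "weggbadpncjfydl": "dlweggbadpncjfy".

dlweggbadpncjfy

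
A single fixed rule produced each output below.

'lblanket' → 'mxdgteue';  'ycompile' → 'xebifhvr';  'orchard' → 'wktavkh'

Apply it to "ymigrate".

xmtkzbfr

What's happening: shift every letter 7 places backward in the alphabet (wrapping around), then reverse the string.
Working it through for "ymigrate": intermediate "rfbzktmx", final "xmtkzbfr".
(Check on "ycompile": → "rvhfibex" → "xebifhvr" ✓)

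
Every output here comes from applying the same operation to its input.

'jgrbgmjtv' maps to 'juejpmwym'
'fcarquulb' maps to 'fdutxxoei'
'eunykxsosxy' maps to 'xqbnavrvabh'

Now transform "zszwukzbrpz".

What's happening: move the first character to the end, then shift every letter 3 places forward in the alphabet (wrapping around).
Applying that to "zszwukzbrpz" gives "vczxnceuscc".

vczxnceuscc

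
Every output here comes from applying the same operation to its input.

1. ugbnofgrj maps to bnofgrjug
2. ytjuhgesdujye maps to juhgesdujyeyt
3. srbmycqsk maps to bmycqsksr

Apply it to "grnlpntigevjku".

In each case the input is transformed by: move the first 2 characters to the end (rotate left by 2).
"grnlpntigevjku" → "nlpntigevjkugr".

nlpntigevjkugr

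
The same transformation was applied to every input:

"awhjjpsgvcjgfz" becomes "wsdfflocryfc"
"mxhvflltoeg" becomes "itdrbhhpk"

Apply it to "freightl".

bnaecd

Looking at the pairs, the operation is to delete the last 2 characters, then shift every letter 4 places backward in the alphabet (wrapping around).
Applying that to "freightl" gives "bnaecd".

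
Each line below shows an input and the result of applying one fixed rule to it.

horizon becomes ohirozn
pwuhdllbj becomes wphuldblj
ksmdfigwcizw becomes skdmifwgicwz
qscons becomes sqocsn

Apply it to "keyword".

ekwyrod

What's happening: swap each adjacent pair of characters (1↔2, 3↔4, ...).
"keyword" → "ekwyrod".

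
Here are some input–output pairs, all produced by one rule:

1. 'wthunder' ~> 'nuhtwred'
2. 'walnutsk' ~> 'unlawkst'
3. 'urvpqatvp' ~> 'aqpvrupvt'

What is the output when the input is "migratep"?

Looking at the pairs, the operation is to move the last 3 characters to the front (rotate right by 3), then reverse the string.
For "migratep", step one produces "tepmigra"; step two turns that into "argimpet".

argimpet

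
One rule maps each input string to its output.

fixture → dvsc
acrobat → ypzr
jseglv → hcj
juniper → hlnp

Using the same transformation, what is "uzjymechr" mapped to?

shkap

The pattern: shift every letter 2 places backward in the alphabet (wrapping around), then keep every other character starting from the first (positions 1st, 3rd, 5th, ...).
So "uzjymechr" becomes "shkap".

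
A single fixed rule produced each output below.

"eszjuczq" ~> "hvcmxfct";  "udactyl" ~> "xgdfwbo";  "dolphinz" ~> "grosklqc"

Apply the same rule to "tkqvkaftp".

The pattern: shift every letter 3 places forward in the alphabet (wrapping around).
"tkqvkaftp" → "wntyndiws".

wntyndiws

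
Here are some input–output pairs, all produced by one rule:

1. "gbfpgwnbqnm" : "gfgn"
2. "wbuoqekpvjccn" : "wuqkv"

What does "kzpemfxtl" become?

kpm

Rule — keep every other character starting from the first (positions 1st, 3rd, 5th, ...), then delete the last 2 characters.
On "kzpemfxtl" that produces "kpm".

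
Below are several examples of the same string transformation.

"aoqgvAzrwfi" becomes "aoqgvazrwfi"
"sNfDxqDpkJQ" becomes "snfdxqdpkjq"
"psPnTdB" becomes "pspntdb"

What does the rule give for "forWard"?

In each case the input is transformed by: convert every letter to lowercase.
For "forWard" the result is "forward".

forward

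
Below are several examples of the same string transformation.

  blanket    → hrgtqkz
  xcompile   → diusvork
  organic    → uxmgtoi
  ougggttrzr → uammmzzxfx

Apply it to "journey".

In each case the input is transformed by: shift every letter 6 places forward in the alphabet (wrapping around).
"journey" → "puaxtke".

puaxtke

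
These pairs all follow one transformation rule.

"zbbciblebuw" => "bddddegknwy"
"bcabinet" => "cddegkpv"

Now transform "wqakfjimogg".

chiiklmoqsy

The rule is to shift every letter 2 places forward in the alphabet (wrapping around), then sort the characters into alphabetical order.
"wqakfjimogg" → "yscmhlkoqii" → "chiiklmoqsy".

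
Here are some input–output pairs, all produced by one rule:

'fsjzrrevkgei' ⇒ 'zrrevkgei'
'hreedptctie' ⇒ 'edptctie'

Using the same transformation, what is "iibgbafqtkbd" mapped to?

Looking at the pairs, the operation is to delete the first 3 characters.
"iibgbafqtkbd" → "gbafqtkbd".

gbafqtkbd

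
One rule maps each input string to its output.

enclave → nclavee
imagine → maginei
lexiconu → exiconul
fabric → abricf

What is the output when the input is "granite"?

The pattern: move the first character to the end.
Doing the same to "granite": "raniteg".

raniteg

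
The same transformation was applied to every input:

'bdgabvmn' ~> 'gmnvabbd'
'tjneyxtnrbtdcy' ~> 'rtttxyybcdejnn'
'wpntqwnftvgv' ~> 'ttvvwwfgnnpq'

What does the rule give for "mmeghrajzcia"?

ijmmrzaacegh

What's happening: sort the characters into alphabetical order, then swap the front and back halves of the string.
Starting from "mmeghrajzcia": after the first operation, "aaceghijmmrz"; after the second, "ijmmrzaacegh".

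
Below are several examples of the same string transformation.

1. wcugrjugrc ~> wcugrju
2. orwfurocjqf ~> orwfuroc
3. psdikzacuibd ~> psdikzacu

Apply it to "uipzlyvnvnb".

The transformation: delete the last 3 characters.
For "uipzlyvnvnb" the result is "uipzlyvn".

uipzlyvn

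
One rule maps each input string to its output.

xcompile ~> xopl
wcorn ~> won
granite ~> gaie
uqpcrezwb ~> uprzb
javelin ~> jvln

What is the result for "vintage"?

vnae

Looking at the pairs, the operation is to keep every other character starting from the first (positions 1st, 3rd, 5th, ...).
So "vintage" becomes "vnae".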